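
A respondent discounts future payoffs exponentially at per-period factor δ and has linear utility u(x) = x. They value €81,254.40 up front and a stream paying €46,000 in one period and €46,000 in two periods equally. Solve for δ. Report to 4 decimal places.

δ ≈ 0.9200

Equating present values: 81254.40 = 46000δ + 46000δ².
So 46000δ² + 46000δ − 81254.40 = 0.
δ = (−46000 + √(46000² + 4·46000·81254.40)) / (2·46000) = (−46000 + √17066809600.00) / 92000 ≈ 0.9200.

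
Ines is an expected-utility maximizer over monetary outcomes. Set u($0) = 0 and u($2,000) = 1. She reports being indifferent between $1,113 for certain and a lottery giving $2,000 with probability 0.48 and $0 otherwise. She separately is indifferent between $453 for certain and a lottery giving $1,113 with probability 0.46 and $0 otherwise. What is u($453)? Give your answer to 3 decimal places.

0.221

First, u($1,113) = 0.48·u($2,000) + 0.52·u($0) = 0.48.
Chaining: u($453) = 0.46·0.48 + 0.54·0.00 = 0.2208.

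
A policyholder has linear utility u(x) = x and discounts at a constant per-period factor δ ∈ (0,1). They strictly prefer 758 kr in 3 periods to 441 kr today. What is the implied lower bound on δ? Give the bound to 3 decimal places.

δ > 0.835

The preference means 441 < δ^3·758.
Dividing by 758: δ^3 > 0.58179. Both sides are positive, so the cube root keeps the direction.
δ > (441/758)^(1/3) ≈ 0.835.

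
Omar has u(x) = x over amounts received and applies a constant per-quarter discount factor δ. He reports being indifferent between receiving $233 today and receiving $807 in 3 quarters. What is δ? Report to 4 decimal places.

Indifference means u(233) = δ^3 · u(807), so δ^3 = u(233)/u(807).
With u(x) = x: δ^3 = 233/807 = 0.28872.
So δ = 0.28872^(1/3) ≈ 0.6609.

δ ≈ 0.6609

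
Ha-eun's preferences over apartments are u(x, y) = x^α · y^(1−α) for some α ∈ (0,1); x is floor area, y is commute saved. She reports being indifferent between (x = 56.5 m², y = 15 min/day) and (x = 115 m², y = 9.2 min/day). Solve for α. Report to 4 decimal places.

α ≈ 0.4075

The Cobb–Douglas utilities coincide, so 56.5^α·15^(1−α) = 115^α·9.2^(1−α).
Rearrange to (56.5/115)^α = (9.2/15)^(1−α) and take logs: α·-0.7106915 = (1−α)·-0.4888467.
Thus α·(-1.1995382) = -0.4888467, so α = -0.4888467/-1.1995382 ≈ 0.4075.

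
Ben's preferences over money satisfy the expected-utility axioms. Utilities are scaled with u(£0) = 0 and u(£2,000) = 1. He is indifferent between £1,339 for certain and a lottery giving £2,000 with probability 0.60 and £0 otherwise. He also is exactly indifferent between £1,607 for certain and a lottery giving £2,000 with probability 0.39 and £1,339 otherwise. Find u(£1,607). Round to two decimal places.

The first gamble pins u(£1,339): it must equal 0.60·1 + 0.40·0 = 0.60.
Chaining: u(£1,607) = 0.39·1.00 + 0.61·0.60 = 0.7560.

0.76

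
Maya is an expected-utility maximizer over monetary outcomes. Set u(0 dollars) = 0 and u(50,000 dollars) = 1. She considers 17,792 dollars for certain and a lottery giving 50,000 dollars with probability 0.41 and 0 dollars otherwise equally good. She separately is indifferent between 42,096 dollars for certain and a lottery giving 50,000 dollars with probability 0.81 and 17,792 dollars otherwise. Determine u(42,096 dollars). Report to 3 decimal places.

0.888

First, u(17,792 dollars) = 0.41·u(50,000 dollars) + 0.59·u(0 dollars) = 0.41.
The second indifference gives u(42,096 dollars) = 0.81·u(50,000 dollars) + 0.19·u(17,792 dollars) = 0.81·1.00 + 0.19·0.41 = 0.8879.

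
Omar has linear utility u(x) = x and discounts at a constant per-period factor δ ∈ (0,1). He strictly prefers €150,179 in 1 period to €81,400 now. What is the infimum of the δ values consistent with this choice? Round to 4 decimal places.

δ > 0.5420

Comparing present values: 81400 < δ·150179.
So δ > 81400/150179 = 0.54202.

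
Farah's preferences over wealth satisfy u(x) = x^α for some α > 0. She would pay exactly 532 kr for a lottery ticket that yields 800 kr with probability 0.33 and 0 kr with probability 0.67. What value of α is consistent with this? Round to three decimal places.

The lottery's expected utility is 0.33·u(800) + 0.67·u(0) = 0.33·800^α (since u(0) = 0 for α > 0).
Setting u(532) equal to that: 532^α = 0.33·800^α ⇒ (532/800)^α = 0.33.
Taking logs: α·ln(532/800) = ln(0.33), so α = -1.108663 / -0.407968 ≈ 2.718.

α ≈ 2.718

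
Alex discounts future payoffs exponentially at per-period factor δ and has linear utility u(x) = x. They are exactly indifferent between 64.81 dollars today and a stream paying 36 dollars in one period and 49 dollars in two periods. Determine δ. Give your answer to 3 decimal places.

Present value of the stream is 36·δ + 49·δ². Indifference gives 36δ + 49δ² = 64.81.
So 49δ² + 36δ − 64.81 = 0.
δ = (−36 + √(36² + 4·49·64.81)) / (2·49) = (−36 + √13998.76) / 98 ≈ 0.840.

δ ≈ 0.840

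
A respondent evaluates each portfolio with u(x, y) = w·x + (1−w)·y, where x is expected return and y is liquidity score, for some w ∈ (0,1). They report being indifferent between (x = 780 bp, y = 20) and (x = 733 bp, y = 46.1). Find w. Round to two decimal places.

u(780,20) = u(733,46.1) means w·780 + (1−w)·20 = w·733 + (1−w)·46.1.
Collecting terms: w·47 = (1−w)·26.1.
Hence w = 26.1/(47+26.1) = 26.1/73.1 = 0.36.

w = 0.36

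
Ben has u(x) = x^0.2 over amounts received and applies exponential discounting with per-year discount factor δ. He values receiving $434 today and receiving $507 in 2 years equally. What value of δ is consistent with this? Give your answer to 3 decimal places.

δ ≈ 0.985

Indifference means u(434) = δ^2 · u(507), so δ^2 = u(434)/u(507).
Since u(x) = x^0.2, δ^2 = (434/507)^0.2 = 0.85602^0.2 = 0.96939.
Taking the square root: δ = 0.96939^(1/2) ≈ 0.985.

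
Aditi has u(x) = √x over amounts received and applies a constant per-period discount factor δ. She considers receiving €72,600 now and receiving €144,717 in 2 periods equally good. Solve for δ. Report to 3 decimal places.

δ ≈ 0.842

Indifference means u(72600) = δ^2 · u(144717), so δ^2 = u(72600)/u(144717).
Since u(x) = √x, δ^2 = √(72600/144717) = 0.70829.
Taking the square root: δ = 0.70829^(1/2) ≈ 0.842.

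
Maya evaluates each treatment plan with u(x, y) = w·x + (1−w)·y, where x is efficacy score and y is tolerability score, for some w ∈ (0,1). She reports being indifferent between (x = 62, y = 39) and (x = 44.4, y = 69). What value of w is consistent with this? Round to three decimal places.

Indifference: w·62 + (1−w)·39 = w·44.4 + (1−w)·69.
w·(62−44.4) = (1−w)·(69−39), i.e. w·17.6 = (1−w)·30.
The marginal rate of substitution is 30/17.6, so w = 30/(17.6+30) = 0.630.

w = 0.630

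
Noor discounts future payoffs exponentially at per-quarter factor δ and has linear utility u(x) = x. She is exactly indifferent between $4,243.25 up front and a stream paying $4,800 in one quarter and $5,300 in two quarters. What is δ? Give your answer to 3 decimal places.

The stream is worth 4800δ + 5300δ² today, so 4800δ + 5300δ² = 4243.25.
So 5300δ² + 4800δ − 4243.25 = 0.
The positive root is δ = [−4800 + √(4800² + 4·5300·4243.25)] / (2·5300) = (−4800 + 10630.000)/10600 ≈ 0.550.

δ ≈ 0.550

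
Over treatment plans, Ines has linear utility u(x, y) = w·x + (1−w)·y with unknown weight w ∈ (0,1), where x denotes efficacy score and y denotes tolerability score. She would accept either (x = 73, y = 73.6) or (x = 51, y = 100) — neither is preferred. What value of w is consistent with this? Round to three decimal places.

Equating utilities: w·73 + (1−w)·73.6 = w·51 + (1−w)·100.
Collecting terms: w·22 = (1−w)·26.4.
The marginal rate of substitution is 26.4/22, so w = 26.4/(22+26.4) = 0.545.

w = 0.545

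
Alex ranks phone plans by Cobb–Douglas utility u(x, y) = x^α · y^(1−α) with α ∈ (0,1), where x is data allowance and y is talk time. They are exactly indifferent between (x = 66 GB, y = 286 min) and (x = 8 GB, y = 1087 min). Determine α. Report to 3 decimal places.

Indifference: 66^α · 286^(1−α) = 8^α · 1087^(1−α).
(66/8)^α = (1087/286)^(1−α); take logs: α·ln(66/8) = (1−α)·ln(1087/286), i.e. α·2.110213 = (1−α)·1.335185.
Thus α·(3.445398) = 1.335185, so α = 1.335185/3.445398 ≈ 0.388.

α ≈ 0.388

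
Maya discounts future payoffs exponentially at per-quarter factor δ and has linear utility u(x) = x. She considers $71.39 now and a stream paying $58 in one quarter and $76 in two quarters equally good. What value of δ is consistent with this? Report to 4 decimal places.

Present value of the stream is 58·δ + 76·δ². Indifference gives 58δ + 76δ² = 71.39.
So 76δ² + 58δ − 71.39 = 0.
δ = (−58 + √(58² + 4·76·71.39)) / (2·76) = (−58 + √25066.56) / 152 ≈ 0.6600.

δ ≈ 0.6600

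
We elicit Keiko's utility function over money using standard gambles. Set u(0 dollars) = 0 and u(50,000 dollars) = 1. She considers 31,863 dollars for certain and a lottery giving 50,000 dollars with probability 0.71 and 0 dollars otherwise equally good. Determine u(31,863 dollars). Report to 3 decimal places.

By the standard-gamble method, u(31,863 dollars) is just the indifference probability on the best outcome: 0.71.

0.710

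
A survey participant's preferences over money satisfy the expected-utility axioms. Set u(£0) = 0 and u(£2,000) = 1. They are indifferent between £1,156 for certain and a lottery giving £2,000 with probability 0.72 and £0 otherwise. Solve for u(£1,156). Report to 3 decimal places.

u(£1,156) equals the lottery's expected utility: 0.72·1 + 0.28·0 = 0.72.

0.720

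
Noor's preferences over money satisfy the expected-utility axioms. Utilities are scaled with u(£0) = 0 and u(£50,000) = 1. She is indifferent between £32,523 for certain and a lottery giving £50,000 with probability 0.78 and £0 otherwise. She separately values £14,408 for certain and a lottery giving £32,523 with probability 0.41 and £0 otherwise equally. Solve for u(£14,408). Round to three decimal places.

First, u(£32,523) = 0.78·u(£50,000) + 0.22·u(£0) = 0.78.
The second indifference gives u(£14,408) = 0.41·u(£32,523) + 0.59·u(£0) = 0.41·0.78 + 0.59·0.00 = 0.3198.

0.320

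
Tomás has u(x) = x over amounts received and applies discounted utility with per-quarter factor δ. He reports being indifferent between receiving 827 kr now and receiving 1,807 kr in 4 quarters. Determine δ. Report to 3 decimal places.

The payoff in 4 quarters is discounted by δ^4, so u(827) = δ^4·u(1807) and δ^4 = u(827)/u(1807).
With u(x) = x: δ^4 = 827/1807 = 0.45766.
Taking the 4th root: δ = 0.45766^(1/4) ≈ 0.823.

δ ≈ 0.823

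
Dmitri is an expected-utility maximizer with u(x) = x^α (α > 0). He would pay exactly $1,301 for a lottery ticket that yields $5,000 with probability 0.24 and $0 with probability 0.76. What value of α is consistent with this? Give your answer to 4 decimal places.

α ≈ 1.0600

The lottery's expected utility is 0.24·u(5000) + 0.76·u(0) = 0.24·5000^α (since u(0) = 0 for α > 0).
Equating: 1301^α = 0.24·5000^α, i.e. 0.2602^α = 0.24.
α = ln(0.24) / ln(1301/5000) = -1.4271164/-1.3463047 ≈ 1.0600.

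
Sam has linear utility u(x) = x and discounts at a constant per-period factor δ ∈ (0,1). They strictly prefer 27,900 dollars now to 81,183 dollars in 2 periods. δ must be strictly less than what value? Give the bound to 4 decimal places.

Under u(x) = x this choice says 27900 > δ^2·81183.
Dividing by 81183: δ^2 < 0.34367. Both sides are positive, so the square root keeps the direction.
δ < (27900/81183)^(1/2) ≈ 0.5862.

δ < 0.5862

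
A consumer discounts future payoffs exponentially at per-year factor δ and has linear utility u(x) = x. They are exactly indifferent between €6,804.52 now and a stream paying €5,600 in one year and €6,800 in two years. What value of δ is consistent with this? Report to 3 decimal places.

The stream is worth 5600δ + 6800δ² today, so 5600δ + 6800δ² = 6804.52.
So 6800δ² + 5600δ − 6804.52 = 0.
δ = (−5600 + √(5600² + 4·6800·6804.52)) / (2·6800) = (−5600 + √216442944.00) / 13600 ≈ 0.670.

δ ≈ 0.670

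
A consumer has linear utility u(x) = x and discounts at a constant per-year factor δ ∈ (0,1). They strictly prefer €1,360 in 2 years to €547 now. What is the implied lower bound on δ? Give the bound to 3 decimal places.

The preference means 547 < δ^2·1360.
Dividing by 1360: δ^2 > 0.40221. Both sides are positive, so the square root keeps the direction.
δ > 0.40221^(1/2) = 0.634.

δ > 0.634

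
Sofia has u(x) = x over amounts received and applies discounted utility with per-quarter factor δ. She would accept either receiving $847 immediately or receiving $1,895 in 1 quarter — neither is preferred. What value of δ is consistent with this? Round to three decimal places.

Equating discounted utilities: u(847) = δ·u(1895) ⇒ δ = u(847)/u(1895).
With u(x) = x: δ = 847/1895 = 0.44697.

δ ≈ 0.447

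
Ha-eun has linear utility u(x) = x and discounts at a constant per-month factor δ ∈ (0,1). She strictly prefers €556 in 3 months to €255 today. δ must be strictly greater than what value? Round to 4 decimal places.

Under u(x) = x this choice says 255 < δ^3·556.
Hence δ^3 > 255/556 = 0.45863, and x ↦ x^(1/3) is increasing on (0,∞).
δ > (255/556)^(1/3) ≈ 0.7712.

δ > 0.7712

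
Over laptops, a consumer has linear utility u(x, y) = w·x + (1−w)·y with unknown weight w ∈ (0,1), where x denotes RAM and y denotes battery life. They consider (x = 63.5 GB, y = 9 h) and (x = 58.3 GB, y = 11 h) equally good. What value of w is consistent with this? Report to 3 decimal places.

w = 0.278

u(63.5,9) = u(58.3,11) means w·63.5 + (1−w)·9 = w·58.3 + (1−w)·11.
Collecting terms: w·5.2 = (1−w)·2.
The marginal rate of substitution is 2/5.2, so w = 2/(5.2+2) = 0.278.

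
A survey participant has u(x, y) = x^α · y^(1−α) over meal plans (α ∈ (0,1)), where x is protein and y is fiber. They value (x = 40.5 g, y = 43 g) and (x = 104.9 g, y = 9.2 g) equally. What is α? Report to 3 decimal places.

α ≈ 0.618

The Cobb–Douglas utilities coincide, so 40.5^α·43^(1−α) = 104.9^α·9.2^(1−α).
(40.5/104.9)^α = (9.2/43)^(1−α); take logs: α·ln(40.5/104.9) = (1−α)·ln(9.2/43), i.e. α·-0.951706 = (1−α)·-1.541997.
Thus α·(-2.493703) = -1.541997, so α = -1.541997/-2.493703 ≈ 0.618.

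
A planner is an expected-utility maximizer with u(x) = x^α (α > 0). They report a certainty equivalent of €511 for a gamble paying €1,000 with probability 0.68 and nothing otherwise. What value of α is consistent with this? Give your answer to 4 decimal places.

EU(lottery) = 0.68·1000^α + 0.32·0 = 0.68·1000^α.
Equating: 511^α = 0.68·1000^α, i.e. 0.5110^α = 0.68.
Taking logs: α·ln(511/1000) = ln(0.68), so α = -0.3856625 / -0.6713857 ≈ 0.5744.

α ≈ 0.5744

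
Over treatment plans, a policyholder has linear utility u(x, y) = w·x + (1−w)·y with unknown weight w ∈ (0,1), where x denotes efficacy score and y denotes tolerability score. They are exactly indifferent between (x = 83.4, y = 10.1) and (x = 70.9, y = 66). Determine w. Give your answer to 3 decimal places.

Indifference: w·83.4 + (1−w)·10.1 = w·70.9 + (1−w)·66.
Rearranging, 12.5·w − 55.9·(1−w) = 0.
So w/(1−w) = 55.9/12.5 = 4.4720, giving w = 55.9/(12.5+55.9) = 0.817.

w = 0.817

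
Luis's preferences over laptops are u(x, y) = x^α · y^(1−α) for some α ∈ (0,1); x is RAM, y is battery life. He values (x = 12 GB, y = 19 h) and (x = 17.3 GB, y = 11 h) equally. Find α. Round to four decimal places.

Set the two utilities equal: 12^α·19^(1−α) = 17.3^α·11^(1−α).
Taking logs: α·ln 12 + (1−α)·ln 19 = α·ln 17.3 + (1−α)·ln 11, i.e. α·-0.3657999 = (1−α)·-0.5465437.
Thus α·(-0.9123436) = -0.5465437, so α = -0.5465437/-0.9123436 ≈ 0.5991.

α ≈ 0.5991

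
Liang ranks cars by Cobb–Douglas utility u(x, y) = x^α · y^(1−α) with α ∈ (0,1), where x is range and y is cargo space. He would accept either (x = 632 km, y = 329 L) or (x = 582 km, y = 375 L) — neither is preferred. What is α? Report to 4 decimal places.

The Cobb–Douglas utilities coincide, so 632^α·329^(1−α) = 582^α·375^(1−α).
Rearrange to (632/582)^α = (375/329)^(1−α) and take logs: α·0.0824189 = (1−α)·0.1308683.
Thus α·(0.2132872) = 0.1308683, so α = 0.1308683/0.2132872 ≈ 0.6136.

α ≈ 0.6136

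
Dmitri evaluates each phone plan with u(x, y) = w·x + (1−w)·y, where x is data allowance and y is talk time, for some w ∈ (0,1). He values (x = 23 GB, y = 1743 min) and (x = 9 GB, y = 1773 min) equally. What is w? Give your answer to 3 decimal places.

w = 0.682

Indifference: w·23 + (1−w)·1743 = w·9 + (1−w)·1773.
Rearranging, 14·w − 30·(1−w) = 0.
The marginal rate of substitution is 30/14, so w = 30/(14+30) = 0.682.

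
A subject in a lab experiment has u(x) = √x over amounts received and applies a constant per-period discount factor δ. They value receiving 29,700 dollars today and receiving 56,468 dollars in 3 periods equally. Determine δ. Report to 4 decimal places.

δ ≈ 0.8984

Indifference means u(29700) = δ^3 · u(56468), so δ^3 = u(29700)/u(56468).
With u(x) = √x: δ^3 = √29700/√56468 = √(29700/56468) = 0.72523.
Hence δ = (0.72523)^(1/3) = 0.898447.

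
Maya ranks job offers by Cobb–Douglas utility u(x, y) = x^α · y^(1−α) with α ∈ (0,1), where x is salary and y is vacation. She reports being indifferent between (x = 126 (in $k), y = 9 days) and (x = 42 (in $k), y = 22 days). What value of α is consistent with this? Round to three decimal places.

α ≈ 0.449

The Cobb–Douglas utilities coincide, so 126^α·9^(1−α) = 42^α·22^(1−α).
Taking logs: α·ln 126 + (1−α)·ln 9 = α·ln 42 + (1−α)·ln 22, i.e. α·1.098612 = (1−α)·0.893818.
With A = 1.098612 and B = 0.893818: α·A = (1−α)·B, so α = B/(A+B) = 0.893818/1.992430 ≈ 0.449.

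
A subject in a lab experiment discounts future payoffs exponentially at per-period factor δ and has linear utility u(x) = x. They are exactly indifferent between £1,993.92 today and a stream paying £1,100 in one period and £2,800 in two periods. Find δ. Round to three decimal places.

δ ≈ 0.670

The stream is worth 1100δ + 2800δ² today, so 1100δ + 2800δ² = 1993.92.
That is, 2800δ² + 1100δ − 1993.92 = 0, a quadratic in δ.
By the quadratic formula (taking the positive root), δ = (−1100 + √23541904.00) / 5600 ≈ 0.670.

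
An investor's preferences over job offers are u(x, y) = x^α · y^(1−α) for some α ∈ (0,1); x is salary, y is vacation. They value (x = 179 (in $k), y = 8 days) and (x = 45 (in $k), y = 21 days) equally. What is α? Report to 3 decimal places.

The Cobb–Douglas utilities coincide, so 179^α·8^(1−α) = 45^α·21^(1−α).
Taking logs: α·ln 179 + (1−α)·ln 8 = α·ln 45 + (1−α)·ln 21, i.e. α·1.380723 = (1−α)·0.965081.
So α/(1−α) = (0.965081)/(1.380723) = 0.698968, and α = 0.698968/1.698968 ≈ 0.411.

α ≈ 0.411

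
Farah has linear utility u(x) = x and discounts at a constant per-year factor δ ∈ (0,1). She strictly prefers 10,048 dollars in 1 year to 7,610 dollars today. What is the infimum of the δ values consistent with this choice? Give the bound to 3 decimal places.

Under u(x) = x this choice says 7610 < δ·10048.
Dividing through by 10048 gives δ > 0.75736.

δ > 0.757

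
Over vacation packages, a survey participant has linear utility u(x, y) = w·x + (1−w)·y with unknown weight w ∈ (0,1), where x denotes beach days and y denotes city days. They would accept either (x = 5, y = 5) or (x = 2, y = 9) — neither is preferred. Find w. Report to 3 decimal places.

w = 0.571

Indifference: w·5 + (1−w)·5 = w·2 + (1−w)·9.
w·(5−2) = (1−w)·(9−5), i.e. w·3 = (1−w)·4.
Hence w = 4/(3+4) = 4/7 = 0.571.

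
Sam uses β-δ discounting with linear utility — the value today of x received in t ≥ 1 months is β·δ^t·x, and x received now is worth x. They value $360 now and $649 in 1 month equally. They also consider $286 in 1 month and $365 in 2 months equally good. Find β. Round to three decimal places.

β ≈ 0.708

Both payoffs in the second observation are in the future, so β drops out: δ^1·286 = δ^2·365 ⇒ δ = 286/365 = 0.78356.
Substituting δ into 360 = β·δ·649: β = 360/(508.532) ≈ 0.708.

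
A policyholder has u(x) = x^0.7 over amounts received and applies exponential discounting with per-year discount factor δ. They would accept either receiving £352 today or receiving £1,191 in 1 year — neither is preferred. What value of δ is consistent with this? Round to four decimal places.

δ ≈ 0.4260

The payoff in 1 year is discounted by δ, so u(352) = δ·u(1191) and δ = u(352)/u(1191).
With u(x) = x^0.7: δ = 352^0.7/1191^0.7 = (352/1191)^0.7 = 0.42603.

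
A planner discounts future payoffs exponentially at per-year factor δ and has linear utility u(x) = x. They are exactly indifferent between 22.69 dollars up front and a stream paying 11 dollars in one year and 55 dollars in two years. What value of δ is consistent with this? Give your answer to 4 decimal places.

δ ≈ 0.5500

The stream is worth 11δ + 55δ² today, so 11δ + 55δ² = 22.69.
So 55δ² + 11δ − 22.69 = 0.
By the quadratic formula (taking the positive root), δ = (−11 + √5112.80) / 110 ≈ 0.5500.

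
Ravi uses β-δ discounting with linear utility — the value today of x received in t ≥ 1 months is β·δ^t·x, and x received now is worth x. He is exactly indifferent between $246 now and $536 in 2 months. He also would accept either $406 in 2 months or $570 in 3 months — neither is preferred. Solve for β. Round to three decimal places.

The second indifference involves only future payoffs, so β cancels: β·δ^2·406 = β·δ^3·570, giving δ = 406/570 = 0.71228.
Substituting δ into 246 = β·δ^2·536: β = 246/(271.936) ≈ 0.905.

β ≈ 0.905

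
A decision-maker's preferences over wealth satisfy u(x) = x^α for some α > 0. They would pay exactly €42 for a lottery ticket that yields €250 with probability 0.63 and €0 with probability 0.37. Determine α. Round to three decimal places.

α ≈ 0.259

The lottery's expected utility is 0.63·u(250) + 0.37·u(0) = 0.63·250^α (since u(0) = 0 for α > 0).
Indifference: 42^α = 0.63·250^α, so (42/250)^α = 0.63.
α = ln(0.63) / ln(42/250) = -0.462035/-1.783791 ≈ 0.259.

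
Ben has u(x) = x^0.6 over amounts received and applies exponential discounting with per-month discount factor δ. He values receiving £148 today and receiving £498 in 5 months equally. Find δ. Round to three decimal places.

δ ≈ 0.864

The payoff in 5 months is discounted by δ^5, so u(148) = δ^5·u(498) and δ^5 = u(148)/u(498).
Since u(x) = x^0.6, δ^5 = (148/498)^0.6 = 0.29719^0.6 = 0.48286.
So δ = 0.48286^(1/5) ≈ 0.864.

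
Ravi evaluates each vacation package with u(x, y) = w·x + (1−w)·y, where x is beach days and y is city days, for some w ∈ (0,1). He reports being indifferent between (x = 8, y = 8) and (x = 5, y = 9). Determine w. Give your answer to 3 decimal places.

w = 0.250

Equating utilities: w·8 + (1−w)·8 = w·5 + (1−w)·9.
Rearranging, 3·w − 1·(1−w) = 0.
Hence w = 1/(3+1) = 1/4 = 0.250.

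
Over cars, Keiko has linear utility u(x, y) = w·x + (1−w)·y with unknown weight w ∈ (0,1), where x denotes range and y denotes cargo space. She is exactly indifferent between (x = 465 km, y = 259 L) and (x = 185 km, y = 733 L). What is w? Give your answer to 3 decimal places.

w = 0.629

u(465,259) = u(185,733) means w·465 + (1−w)·259 = w·185 + (1−w)·733.
Rearranging, 280·w − 474·(1−w) = 0.
Hence w = 474/(280+474) = 474/754 = 0.629.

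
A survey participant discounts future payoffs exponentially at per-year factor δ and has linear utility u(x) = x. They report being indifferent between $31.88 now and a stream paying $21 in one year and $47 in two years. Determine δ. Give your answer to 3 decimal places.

δ ≈ 0.630

The stream is worth 21δ + 47δ² today, so 21δ + 47δ² = 31.88.
That is, 47δ² + 21δ − 31.88 = 0, a quadratic in δ.
δ = (−21 + √(21² + 4·47·31.88)) / (2·47) = (−21 + √6434.44) / 94 ≈ 0.630.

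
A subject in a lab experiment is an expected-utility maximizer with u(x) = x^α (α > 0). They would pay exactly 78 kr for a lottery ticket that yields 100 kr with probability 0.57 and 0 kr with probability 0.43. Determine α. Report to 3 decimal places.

EU(lottery) = 0.57·100^α + 0.43·0 = 0.57·100^α.
Indifference: 78^α = 0.57·100^α, so (78/100)^α = 0.57.
Taking logs: α·ln(78/100) = ln(0.57), so α = -0.562119 / -0.248461 ≈ 2.262.

α ≈ 2.262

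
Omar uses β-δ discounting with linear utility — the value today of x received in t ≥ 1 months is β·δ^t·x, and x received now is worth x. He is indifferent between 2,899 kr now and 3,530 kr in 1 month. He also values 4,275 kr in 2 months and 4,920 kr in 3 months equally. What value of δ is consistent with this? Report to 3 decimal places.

δ ≈ 0.869

From the later pair, β·δ^2·4275 = β·δ^3·4920; dividing through, δ = 4275/4920 = 0.86890.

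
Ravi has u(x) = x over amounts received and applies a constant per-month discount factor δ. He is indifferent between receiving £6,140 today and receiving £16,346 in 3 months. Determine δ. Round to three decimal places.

δ ≈ 0.722

The payoff in 3 months is discounted by δ^3, so u(6140) = δ^3·u(16346) and δ^3 = u(6140)/u(16346).
With u(x) = x: δ^3 = 6140/16346 = 0.37563.
So δ = 0.37563^(1/3) ≈ 0.722.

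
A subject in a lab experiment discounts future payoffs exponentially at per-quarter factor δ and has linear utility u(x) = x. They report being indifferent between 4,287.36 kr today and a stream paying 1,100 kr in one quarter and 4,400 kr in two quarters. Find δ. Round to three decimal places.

The stream is worth 1100δ + 4400δ² today, so 1100δ + 4400δ² = 4287.36.
Rearranged: 4400δ² + 1100δ − 4287.36 = 0.
By the quadratic formula (taking the positive root), δ = (−1100 + √76667536.00) / 8800 ≈ 0.870.

δ ≈ 0.870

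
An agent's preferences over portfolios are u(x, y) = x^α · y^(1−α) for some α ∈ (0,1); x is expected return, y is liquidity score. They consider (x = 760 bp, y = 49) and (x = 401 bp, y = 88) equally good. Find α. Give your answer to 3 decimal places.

Set the two utilities equal: 760^α·49^(1−α) = 401^α·88^(1−α).
Taking logs: α·ln 760 + (1−α)·ln 49 = α·ln 401 + (1−α)·ln 88, i.e. α·0.639357 = (1−α)·0.585517.
So α/(1−α) = (0.585517)/(0.639357) = 0.915790, and α = 0.915790/1.915790 ≈ 0.478.

α ≈ 0.478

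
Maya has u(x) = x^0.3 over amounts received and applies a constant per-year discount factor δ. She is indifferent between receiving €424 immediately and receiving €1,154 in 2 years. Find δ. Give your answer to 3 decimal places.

δ ≈ 0.861

Indifference means u(424) = δ^2 · u(1154), so δ^2 = u(424)/u(1154).
With u(x) = x^0.3: δ^2 = 424^0.3/1154^0.3 = (424/1154)^0.3 = 0.74054.
So δ = 0.74054^(1/2) ≈ 0.861.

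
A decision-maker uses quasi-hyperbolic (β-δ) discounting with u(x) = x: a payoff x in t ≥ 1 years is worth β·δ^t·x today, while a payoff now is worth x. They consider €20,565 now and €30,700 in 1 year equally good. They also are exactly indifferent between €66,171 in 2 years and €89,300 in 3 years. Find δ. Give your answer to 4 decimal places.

From the later pair, β·δ^2·66171 = β·δ^3·89300; dividing through, δ = 66171/89300 = 0.74100.

δ ≈ 0.7410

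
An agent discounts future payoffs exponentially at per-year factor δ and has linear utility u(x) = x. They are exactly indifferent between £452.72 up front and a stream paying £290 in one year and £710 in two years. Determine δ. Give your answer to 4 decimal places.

δ ≈ 0.6200

Equating present values: 452.72 = 290δ + 710δ².
So 710δ² + 290δ − 452.72 = 0.
The positive root is δ = [−290 + √(290² + 4·710·452.72)] / (2·710) = (−290 + 1170.395)/1420 ≈ 0.6200.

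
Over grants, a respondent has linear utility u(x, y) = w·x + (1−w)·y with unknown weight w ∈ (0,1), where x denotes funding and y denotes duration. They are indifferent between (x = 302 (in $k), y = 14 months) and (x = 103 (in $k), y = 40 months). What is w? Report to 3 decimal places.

w = 0.116

u(302,14) = u(103,40) means w·302 + (1−w)·14 = w·103 + (1−w)·40.
w·(302−103) = (1−w)·(40−14), i.e. w·199 = (1−w)·26.
So w/(1−w) = 26/199 = 0.1307, giving w = 26/(199+26) = 0.116.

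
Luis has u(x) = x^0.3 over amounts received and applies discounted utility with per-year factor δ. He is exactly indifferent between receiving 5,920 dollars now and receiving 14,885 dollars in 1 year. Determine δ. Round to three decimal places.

Equating discounted utilities: u(5920) = δ·u(14885) ⇒ δ = u(5920)/u(14885).
With u(x) = x^0.3: δ = 5920^0.3/14885^0.3 = (5920/14885)^0.3 = 0.75835.

δ ≈ 0.758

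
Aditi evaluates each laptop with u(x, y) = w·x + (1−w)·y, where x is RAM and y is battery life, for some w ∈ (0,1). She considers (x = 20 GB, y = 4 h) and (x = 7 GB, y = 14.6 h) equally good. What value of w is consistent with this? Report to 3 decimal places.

w = 0.449

u(20,4) = u(7,14.6) means w·20 + (1−w)·4 = w·7 + (1−w)·14.6.
w·(20−7) = (1−w)·(14.6−4), i.e. w·13 = (1−w)·10.6.
Hence w = 10.6/(13+10.6) = 10.6/23.6 = 0.449.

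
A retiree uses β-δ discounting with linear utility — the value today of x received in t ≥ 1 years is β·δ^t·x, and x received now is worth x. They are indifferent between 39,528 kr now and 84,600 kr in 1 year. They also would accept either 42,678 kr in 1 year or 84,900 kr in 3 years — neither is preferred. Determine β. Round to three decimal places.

β ≈ 0.659

Both payoffs in the second observation are in the future, so β drops out: δ^1·42678 = δ^3·84900 ⇒ δ^2 = 42678/84900 = 0.50269, so δ = 0.70900.
Now use the now-vs-future pair: 39528 = β·δ·84600 gives β = 39528/(0.70900·84600) ≈ 0.659.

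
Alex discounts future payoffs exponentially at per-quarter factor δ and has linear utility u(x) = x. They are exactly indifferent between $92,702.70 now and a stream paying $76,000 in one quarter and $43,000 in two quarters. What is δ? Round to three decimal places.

The stream is worth 76000δ + 43000δ² today, so 76000δ + 43000δ² = 92702.70.
So 43000δ² + 76000δ − 92702.70 = 0.
By the quadratic formula (taking the positive root), δ = (−76000 + √21720864400.00) / 86000 ≈ 0.830.

δ ≈ 0.830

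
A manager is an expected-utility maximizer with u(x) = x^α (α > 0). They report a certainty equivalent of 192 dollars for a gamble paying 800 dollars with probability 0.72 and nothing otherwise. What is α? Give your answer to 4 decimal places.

Since u(0) = 0, the lottery's EU is 0.72·800^α.
Equating: 192^α = 0.72·800^α, i.e. 0.2400^α = 0.72.
α = ln(0.72) / ln(192/800) = -0.3285041/-1.4271164 ≈ 0.2302.

α ≈ 0.2302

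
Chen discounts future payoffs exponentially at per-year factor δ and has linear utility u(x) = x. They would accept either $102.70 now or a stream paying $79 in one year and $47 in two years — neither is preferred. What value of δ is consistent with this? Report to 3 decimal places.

δ ≈ 0.860

The stream is worth 79δ + 47δ² today, so 79δ + 47δ² = 102.70.
Rearranged: 47δ² + 79δ − 102.70 = 0.
The positive root is δ = [−79 + √(79² + 4·47·102.70)] / (2·47) = (−79 + 159.839)/94 ≈ 0.860.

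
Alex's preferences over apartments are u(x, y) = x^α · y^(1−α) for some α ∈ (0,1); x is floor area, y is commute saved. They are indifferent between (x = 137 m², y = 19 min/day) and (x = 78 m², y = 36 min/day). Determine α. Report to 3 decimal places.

Set the two utilities equal: 137^α·19^(1−α) = 78^α·36^(1−α).
Taking logs: α·ln 137 + (1−α)·ln 19 = α·ln 78 + (1−α)·ln 36, i.e. α·0.563272 = (1−α)·0.639080.
Thus α·(1.202352) = 0.639080, so α = 0.639080/1.202352 ≈ 0.532.

α ≈ 0.532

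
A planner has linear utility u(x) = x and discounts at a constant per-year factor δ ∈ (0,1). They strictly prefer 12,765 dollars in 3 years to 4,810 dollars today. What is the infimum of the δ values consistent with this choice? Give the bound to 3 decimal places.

δ > 0.722

Under u(x) = x this choice says 4810 < δ^3·12765.
So δ^3 > 4810/12765 = 0.37681; taking the cube root of both positive sides preserves the inequality.
δ > (4810/12765)^(1/3) ≈ 0.722.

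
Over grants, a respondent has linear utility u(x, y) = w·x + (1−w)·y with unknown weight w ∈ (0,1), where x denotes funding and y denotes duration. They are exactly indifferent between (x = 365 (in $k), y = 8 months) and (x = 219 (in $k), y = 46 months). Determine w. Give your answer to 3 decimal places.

w = 0.207

u(365,8) = u(219,46) means w·365 + (1−w)·8 = w·219 + (1−w)·46.
Collecting terms: w·146 = (1−w)·38.
Hence w = 38/(146+38) = 38/184 = 0.207.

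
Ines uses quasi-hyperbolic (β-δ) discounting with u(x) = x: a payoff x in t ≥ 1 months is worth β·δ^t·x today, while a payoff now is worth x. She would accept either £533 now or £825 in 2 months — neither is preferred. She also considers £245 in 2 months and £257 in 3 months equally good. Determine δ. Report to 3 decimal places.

Both payoffs in the second observation are in the future, so β drops out: δ^2·245 = δ^3·257 ⇒ δ = 245/257 = 0.95331.

δ ≈ 0.953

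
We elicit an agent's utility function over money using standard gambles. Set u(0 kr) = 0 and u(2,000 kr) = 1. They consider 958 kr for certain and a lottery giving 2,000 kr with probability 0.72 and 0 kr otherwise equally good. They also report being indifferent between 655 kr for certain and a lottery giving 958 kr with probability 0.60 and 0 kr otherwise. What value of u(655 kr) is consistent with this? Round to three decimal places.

First, u(958 kr) = 0.72·u(2,000 kr) + 0.28·u(0 kr) = 0.72.
Chaining: u(655 kr) = 0.60·0.72 + 0.40·0.00 = 0.4320.

0.432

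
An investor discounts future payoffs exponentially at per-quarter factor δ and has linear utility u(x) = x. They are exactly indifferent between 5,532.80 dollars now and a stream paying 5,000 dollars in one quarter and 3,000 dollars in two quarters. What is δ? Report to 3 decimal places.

Present value of the stream is 5000·δ + 3000·δ². Indifference gives 5000δ + 3000δ² = 5532.80.
That is, 3000δ² + 5000δ − 5532.80 = 0, a quadratic in δ.
By the quadratic formula (taking the positive root), δ = (−5000 + √91393600.00) / 6000 ≈ 0.760.

δ ≈ 0.760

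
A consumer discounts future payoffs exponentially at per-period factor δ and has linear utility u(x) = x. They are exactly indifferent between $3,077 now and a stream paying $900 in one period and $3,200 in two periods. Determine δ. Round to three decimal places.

The stream is worth 900δ + 3200δ² today, so 900δ + 3200δ² = 3077.
So 3200δ² + 900δ − 3077 = 0.
The positive root is δ = [−900 + √(900² + 4·3200·3077)] / (2·3200) = (−900 + 6340.000)/6400 ≈ 0.850.

δ ≈ 0.850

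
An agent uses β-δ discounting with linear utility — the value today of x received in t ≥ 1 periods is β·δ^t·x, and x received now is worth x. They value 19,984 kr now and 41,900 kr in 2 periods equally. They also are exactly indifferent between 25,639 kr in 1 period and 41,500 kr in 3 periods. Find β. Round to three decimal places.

From the later pair, β·δ^1·25639 = β·δ^3·41500; dividing through, δ^2 = 25639/41500 = 0.61781, so δ = 0.78601.
Substituting δ into 19984 = β·δ^2·41900: β = 19984/(25886.123) ≈ 0.772.

β ≈ 0.772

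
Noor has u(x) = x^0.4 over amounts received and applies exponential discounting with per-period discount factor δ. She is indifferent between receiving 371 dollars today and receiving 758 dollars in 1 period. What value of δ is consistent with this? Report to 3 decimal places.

δ ≈ 0.751

Equating discounted utilities: u(371) = δ·u(758) ⇒ δ = u(371)/u(758).
With u(x) = x^0.4: δ = 371^0.4/758^0.4 = (371/758)^0.4 = 0.75142.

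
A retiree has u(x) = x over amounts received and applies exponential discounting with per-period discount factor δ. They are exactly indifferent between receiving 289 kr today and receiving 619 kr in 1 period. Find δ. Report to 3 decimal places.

Equating discounted utilities: u(289) = δ·u(619) ⇒ δ = u(289)/u(619).
With u(x) = x: δ = 289/619 = 0.46688.

δ ≈ 0.467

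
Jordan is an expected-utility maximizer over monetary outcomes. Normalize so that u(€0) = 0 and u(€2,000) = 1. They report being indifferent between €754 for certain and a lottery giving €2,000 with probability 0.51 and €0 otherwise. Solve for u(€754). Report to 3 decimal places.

0.510

The indifference gives u(€754) = 0.51·u(€2,000) + 0.49·u(€0) = 0.51·1 + 0.49·0 = 0.51.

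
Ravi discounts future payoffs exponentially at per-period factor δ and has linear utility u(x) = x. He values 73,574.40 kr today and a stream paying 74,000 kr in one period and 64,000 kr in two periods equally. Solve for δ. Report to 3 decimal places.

Present value of the stream is 74000·δ + 64000·δ². Indifference gives 74000δ + 64000δ² = 73574.40.
That is, 64000δ² + 74000δ − 73574.40 = 0, a quadratic in δ.
The positive root is δ = [−74000 + √(74000² + 4·64000·73574.40)] / (2·64000) = (−74000 + 155920.000)/128000 ≈ 0.640.

δ ≈ 0.640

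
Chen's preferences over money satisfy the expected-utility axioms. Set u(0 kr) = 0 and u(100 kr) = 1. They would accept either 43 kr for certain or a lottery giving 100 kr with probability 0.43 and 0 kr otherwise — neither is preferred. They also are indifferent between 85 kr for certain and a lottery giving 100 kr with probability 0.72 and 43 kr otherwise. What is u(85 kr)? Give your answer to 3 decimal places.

From the first indifference, u(43 kr) = 0.43·u(100 kr) + 0.57·u(0 kr) = 0.43·1 + 0.57·0 = 0.43.
Then u(85 kr) = 0.72·u(100 kr) + 0.28·u(43 kr) = 0.72·1.00 + 0.28·0.43 = 0.8404.

0.840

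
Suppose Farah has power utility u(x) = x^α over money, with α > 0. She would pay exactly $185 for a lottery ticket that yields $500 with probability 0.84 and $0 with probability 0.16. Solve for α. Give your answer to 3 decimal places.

EU(lottery) = 0.84·500^α + 0.16·0 = 0.84·500^α.
Indifference: 185^α = 0.84·500^α, so (185/500)^α = 0.84.
Take logs: α = ln 0.84 / ln(185/500) ≈ 0.17536.

α ≈ 0.175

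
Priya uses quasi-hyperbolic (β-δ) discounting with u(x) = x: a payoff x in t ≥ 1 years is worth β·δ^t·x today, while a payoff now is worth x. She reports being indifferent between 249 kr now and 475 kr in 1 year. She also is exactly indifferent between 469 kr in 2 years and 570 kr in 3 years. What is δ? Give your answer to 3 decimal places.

From the later pair, β·δ^2·469 = β·δ^3·570; dividing through, δ = 469/570 = 0.82281.

δ ≈ 0.823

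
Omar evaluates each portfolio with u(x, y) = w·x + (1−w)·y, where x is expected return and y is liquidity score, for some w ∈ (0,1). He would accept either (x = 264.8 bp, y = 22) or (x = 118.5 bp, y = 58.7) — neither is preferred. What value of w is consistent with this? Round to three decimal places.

Indifference: w·264.8 + (1−w)·22 = w·118.5 + (1−w)·58.7.
Rearranging, 146.3·w − 36.7·(1−w) = 0.
So w/(1−w) = 36.7/146.3 = 0.2509, giving w = 36.7/(146.3+36.7) = 0.201.

w = 0.201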